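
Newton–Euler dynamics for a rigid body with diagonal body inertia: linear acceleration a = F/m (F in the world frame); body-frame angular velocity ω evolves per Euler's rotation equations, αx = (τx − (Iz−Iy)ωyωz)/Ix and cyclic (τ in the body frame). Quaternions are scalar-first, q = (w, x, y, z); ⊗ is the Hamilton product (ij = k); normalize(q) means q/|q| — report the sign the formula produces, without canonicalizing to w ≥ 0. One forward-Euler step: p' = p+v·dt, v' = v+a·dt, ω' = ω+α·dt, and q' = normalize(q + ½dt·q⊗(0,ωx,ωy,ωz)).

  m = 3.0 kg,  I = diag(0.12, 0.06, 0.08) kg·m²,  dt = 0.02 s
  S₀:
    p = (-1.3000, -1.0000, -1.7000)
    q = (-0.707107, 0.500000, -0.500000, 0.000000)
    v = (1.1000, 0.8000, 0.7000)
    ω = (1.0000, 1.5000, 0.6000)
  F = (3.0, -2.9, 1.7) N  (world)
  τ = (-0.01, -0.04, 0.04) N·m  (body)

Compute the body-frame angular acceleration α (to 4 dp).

precession coupling ω×(Iω) = (0.0180, 0.0240, -0.0900)
α = I⁻¹(τ − ω×Iω) = (-0.2333, -1.0667, 1.6250)

α = (-0.2333, -1.0667, 1.6250)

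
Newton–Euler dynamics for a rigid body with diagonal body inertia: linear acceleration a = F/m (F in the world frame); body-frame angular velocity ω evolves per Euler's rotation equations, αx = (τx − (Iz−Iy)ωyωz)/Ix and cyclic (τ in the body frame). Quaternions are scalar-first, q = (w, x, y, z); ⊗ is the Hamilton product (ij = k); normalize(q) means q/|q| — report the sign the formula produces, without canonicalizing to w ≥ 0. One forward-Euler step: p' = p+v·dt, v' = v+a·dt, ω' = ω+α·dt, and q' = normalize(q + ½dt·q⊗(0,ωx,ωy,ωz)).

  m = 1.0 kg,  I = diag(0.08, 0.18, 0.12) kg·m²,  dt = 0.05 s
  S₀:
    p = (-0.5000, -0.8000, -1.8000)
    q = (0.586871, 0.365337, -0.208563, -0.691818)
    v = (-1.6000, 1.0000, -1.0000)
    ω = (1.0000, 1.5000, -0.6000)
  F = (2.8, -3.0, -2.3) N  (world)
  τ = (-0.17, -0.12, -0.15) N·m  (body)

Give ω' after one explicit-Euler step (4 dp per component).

ω' = (0.8600, 1.4600, -0.7250)

precession coupling ω×(Iω) = (0.0540, 0.0240, 0.1500)
angular accel α = (-2.8000, -0.8000, -2.5000)
new body rate ω' = (0.8600, 1.4600, -0.7250)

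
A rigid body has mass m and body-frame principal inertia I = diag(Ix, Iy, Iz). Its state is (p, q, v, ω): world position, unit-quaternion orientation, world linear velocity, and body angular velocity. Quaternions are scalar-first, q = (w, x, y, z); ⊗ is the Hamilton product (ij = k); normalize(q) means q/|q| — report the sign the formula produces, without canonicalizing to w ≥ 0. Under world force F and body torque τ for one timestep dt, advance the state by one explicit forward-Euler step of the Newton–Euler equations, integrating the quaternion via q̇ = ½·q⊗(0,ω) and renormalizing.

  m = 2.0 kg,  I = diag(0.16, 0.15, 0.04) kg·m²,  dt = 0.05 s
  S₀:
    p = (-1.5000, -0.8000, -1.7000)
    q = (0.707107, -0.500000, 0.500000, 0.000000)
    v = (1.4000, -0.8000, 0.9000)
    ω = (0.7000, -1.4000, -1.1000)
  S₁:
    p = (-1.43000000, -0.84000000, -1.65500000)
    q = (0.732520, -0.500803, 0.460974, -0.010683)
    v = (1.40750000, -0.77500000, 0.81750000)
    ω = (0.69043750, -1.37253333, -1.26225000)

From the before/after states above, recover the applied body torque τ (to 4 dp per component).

τ = (-0.2000, -0.0100, -0.1200)

rate change Δω = (-0.00956250, 0.02746667, -0.16225000)
precession coupling = (-0.1694, -0.0924, 0.0098)
I·α + gyro = (-0.2000, -0.0100, -0.1200)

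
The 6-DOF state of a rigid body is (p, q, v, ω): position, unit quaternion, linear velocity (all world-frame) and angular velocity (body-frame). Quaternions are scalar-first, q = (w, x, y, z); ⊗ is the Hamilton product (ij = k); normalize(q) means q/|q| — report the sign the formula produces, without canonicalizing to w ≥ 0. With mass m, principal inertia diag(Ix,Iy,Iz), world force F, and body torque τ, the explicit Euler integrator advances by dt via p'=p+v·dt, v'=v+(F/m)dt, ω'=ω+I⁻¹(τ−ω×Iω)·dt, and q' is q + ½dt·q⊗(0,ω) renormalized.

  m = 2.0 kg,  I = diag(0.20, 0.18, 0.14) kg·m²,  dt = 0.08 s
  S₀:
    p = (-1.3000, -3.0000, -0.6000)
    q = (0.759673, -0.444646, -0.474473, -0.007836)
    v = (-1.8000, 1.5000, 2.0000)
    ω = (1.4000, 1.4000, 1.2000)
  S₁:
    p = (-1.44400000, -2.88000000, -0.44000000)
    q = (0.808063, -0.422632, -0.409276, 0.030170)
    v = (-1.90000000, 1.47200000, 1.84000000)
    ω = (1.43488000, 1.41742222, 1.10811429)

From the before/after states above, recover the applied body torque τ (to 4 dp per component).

τ = (0.0200, 0.1400, -0.2000)

ω₁ − ω₀ = (0.03488000, 0.01742222, -0.09188571)
gyro term ω₀×Iω₀ = (-0.0672, 0.1008, -0.0392)
τ = I·(Δω/dt) + ω₀×(Iω₀) = (0.0200, 0.1400, -0.2000)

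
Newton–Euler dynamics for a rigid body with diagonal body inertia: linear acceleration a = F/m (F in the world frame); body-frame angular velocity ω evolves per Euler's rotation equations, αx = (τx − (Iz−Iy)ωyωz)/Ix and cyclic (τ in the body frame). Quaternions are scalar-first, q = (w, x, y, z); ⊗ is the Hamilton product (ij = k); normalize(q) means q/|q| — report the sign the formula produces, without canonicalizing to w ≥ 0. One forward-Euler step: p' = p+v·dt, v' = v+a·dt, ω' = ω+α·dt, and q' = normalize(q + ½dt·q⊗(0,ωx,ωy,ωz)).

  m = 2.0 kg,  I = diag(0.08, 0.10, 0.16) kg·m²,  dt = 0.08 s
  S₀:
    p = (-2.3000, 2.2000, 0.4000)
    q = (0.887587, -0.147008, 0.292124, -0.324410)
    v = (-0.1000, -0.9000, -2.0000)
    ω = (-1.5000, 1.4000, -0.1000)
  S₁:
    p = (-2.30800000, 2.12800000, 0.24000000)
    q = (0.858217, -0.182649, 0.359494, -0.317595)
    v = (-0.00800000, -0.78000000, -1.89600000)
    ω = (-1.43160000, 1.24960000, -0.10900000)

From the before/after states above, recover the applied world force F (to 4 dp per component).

F = (2.3000, 3.0000, 2.6000)

v₁ − v₀ = (0.09200000, 0.12000000, 0.10400000)
applied force F = (2.3000, 3.0000, 2.6000)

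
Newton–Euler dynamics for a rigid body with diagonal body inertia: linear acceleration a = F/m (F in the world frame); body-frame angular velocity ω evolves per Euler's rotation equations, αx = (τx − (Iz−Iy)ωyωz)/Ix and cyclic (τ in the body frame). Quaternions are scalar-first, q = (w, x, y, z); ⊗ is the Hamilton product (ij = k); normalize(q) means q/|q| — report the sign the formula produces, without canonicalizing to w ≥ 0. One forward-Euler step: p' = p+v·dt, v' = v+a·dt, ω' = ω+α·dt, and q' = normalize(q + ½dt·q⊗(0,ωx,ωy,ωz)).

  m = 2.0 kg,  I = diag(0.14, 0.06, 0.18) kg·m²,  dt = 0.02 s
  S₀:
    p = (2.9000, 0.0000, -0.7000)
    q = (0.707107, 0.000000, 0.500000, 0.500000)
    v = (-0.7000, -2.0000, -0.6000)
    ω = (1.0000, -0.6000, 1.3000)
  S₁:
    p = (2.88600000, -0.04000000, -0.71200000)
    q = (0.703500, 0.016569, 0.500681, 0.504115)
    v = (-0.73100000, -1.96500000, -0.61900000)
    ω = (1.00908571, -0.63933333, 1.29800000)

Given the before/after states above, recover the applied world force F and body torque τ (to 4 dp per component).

velocity change Δv = (-0.03100000, 0.03500000, -0.01900000)
F = m·Δv/dt = (-3.1000, 3.5000, -1.9000)
ω₁ − ω₀ = (0.00908571, -0.03933333, -0.00200000)
I·α + gyro = (-0.0300, -0.1700, 0.0300)

F = (-3.1000, 3.5000, -1.9000)
τ = (-0.0300, -0.1700, 0.0300)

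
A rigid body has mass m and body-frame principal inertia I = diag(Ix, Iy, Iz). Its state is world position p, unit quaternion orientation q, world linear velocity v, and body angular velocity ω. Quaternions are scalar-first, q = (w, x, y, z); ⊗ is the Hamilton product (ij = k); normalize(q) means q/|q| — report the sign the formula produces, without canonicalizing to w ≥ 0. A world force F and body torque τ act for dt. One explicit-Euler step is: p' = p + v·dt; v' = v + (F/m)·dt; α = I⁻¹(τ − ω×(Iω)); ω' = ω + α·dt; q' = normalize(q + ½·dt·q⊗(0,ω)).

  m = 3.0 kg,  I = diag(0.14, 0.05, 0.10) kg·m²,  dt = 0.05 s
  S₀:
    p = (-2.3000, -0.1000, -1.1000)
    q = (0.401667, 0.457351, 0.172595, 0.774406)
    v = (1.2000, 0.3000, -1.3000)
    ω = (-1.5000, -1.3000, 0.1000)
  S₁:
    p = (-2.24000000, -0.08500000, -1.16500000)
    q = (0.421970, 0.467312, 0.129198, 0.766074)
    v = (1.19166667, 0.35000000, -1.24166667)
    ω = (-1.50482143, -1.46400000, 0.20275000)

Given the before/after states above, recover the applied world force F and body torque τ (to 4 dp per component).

F = (-0.5000, 3.0000, 3.5000)
τ = (-0.0200, -0.1700, 0.0300)

v₁ − v₀ = (-0.00833333, 0.05000000, 0.05833333)
F = m·Δv/dt = (-0.5000, 3.0000, 3.5000)
rate change Δω = (-0.00482143, -0.16400000, 0.10275000)
ω₀×(Iω₀) = (-0.0065, -0.0060, -0.1755)
I·α + gyro = (-0.0200, -0.1700, 0.0300)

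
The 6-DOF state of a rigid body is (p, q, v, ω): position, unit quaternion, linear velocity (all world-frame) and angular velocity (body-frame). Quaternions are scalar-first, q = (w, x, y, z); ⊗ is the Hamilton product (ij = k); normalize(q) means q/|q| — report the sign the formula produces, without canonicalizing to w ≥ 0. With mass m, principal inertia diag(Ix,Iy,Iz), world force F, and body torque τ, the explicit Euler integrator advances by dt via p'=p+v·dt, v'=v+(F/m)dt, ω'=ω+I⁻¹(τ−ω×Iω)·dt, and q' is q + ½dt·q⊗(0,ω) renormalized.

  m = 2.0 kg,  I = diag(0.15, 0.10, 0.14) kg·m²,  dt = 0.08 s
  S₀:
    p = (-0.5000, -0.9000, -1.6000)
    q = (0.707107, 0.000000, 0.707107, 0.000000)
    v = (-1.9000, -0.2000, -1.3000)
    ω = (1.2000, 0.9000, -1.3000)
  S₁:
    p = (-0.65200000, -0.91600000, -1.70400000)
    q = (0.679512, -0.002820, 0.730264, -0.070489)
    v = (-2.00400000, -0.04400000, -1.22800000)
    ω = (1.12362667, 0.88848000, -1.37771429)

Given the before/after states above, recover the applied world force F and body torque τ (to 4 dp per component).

ω₁ − ω₀ = (-0.07637333, -0.01152000, -0.07771429)
τ = I·(Δω/dt) + ω₀×(Iω₀) = (-0.1900, -0.0300, -0.1900)
velocity change Δv = (-0.10400000, 0.15600000, 0.07200000)
F = m·Δv/dt = (-2.6000, 3.9000, 1.8000)

F = (-2.6000, 3.9000, 1.8000)
τ = (-0.1900, -0.0300, -0.1900)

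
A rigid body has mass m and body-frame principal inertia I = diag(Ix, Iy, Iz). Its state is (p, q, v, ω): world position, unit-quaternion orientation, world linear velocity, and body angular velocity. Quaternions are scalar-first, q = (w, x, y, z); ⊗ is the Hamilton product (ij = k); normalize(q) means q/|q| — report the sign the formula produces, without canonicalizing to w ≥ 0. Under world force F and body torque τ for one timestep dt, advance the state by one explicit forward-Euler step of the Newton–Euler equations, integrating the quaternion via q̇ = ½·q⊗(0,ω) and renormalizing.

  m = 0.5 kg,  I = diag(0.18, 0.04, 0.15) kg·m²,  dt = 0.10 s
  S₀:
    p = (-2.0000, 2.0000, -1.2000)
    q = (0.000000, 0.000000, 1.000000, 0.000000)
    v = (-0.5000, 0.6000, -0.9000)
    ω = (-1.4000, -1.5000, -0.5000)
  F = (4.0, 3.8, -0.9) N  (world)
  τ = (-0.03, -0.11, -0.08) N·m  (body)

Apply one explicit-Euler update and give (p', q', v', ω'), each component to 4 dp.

p' = (-2.0500, 2.0600, -1.2900)
q' = (0.0746, -0.0249, 0.9945, 0.0696)
v' = (0.3000, 1.3600, -1.0800)
ω' = (-1.4625, -1.8275, -0.3573)

α = I⁻¹(τ − ω×Iω) = (-0.6250, -3.2750, 1.4267)
ω' = ω + α·dt = (-1.4625, -1.8275, -0.3573)
q⊗(0,ω) = (1.5000000, -0.5000000, 0.0000000, 1.4000000)
updated quaternion q' = (0.0746, -0.0249, 0.9945, 0.0696)
a = F/m = (8.0000, 7.6000, -1.8000)
new position p' = (-2.0500, 2.0600, -1.2900)
v + (F/m)dt = (0.3000, 1.3600, -1.0800)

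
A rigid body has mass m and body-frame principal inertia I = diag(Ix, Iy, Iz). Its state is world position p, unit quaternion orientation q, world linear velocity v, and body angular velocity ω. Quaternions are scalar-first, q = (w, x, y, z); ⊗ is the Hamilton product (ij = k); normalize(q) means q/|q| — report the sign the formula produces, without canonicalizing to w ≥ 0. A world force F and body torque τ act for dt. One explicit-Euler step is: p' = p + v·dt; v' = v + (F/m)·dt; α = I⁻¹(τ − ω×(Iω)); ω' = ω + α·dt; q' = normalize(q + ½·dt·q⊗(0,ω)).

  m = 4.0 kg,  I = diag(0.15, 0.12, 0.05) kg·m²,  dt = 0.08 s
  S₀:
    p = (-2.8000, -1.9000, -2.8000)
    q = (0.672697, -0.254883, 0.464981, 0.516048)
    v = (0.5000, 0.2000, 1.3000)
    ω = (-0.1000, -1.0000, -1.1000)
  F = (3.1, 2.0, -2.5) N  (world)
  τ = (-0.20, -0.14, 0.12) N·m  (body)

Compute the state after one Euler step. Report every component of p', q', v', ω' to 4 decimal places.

α = I⁻¹(τ − ω×Iω) = (-0.8200, -1.2583, 2.4600)
ω + α·dt = (-0.1656, -1.1007, -0.9032)
2q̇ = q⊗(0,ω) = (1.0071455, -0.0627008, -1.0046731, -0.4385856)
updated quaternion q' = (0.7117, -0.2569, 0.4240, 0.4976)
a = (0.7750, 0.5000, -0.6250)
p' = p + v·dt = (-2.7600, -1.8840, -2.6960)
v + (F/m)dt = (0.5620, 0.2400, 1.2500)

p' = (-2.7600, -1.8840, -2.6960)
q' = (0.7117, -0.2569, 0.4240, 0.4976)
v' = (0.5620, 0.2400, 1.2500)
ω' = (-0.1656, -1.1007, -0.9032)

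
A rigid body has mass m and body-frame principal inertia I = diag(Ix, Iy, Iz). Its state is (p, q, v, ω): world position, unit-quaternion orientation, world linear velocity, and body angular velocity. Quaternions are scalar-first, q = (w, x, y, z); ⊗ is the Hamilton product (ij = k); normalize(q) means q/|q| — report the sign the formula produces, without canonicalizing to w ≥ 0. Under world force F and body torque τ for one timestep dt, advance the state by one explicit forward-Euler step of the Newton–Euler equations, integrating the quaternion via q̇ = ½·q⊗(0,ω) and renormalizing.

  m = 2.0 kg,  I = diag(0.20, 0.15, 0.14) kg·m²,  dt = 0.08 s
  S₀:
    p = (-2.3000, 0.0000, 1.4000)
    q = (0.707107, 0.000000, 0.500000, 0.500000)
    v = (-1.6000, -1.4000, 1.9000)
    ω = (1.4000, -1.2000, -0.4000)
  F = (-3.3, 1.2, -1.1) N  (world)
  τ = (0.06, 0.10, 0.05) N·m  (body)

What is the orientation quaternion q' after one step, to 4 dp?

2q̇ = q⊗(0,ω) = (0.8000000, 1.3899498, -0.1485284, -0.9828428)
q' = normalize(q + ½dt·q⊗(0,ω)) = (0.7370, 0.0554, 0.4927, 0.4594)

q' = (0.7370, 0.0554, 0.4927, 0.4594)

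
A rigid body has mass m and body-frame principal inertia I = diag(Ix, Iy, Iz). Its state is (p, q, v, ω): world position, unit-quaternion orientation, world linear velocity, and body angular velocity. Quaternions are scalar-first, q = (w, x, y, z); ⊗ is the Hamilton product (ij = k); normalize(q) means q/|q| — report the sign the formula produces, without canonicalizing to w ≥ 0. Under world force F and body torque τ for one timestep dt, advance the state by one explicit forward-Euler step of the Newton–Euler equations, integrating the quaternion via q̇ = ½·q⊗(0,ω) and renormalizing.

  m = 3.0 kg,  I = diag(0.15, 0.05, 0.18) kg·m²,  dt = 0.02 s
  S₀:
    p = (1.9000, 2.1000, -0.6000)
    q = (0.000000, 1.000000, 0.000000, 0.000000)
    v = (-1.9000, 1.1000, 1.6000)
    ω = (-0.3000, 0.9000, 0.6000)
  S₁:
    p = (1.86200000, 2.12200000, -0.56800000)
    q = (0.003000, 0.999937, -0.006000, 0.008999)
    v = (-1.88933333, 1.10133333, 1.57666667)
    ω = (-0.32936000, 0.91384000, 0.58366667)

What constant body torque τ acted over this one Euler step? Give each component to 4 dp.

rate change Δω = (-0.02936000, 0.01384000, -0.01633333)
precession coupling = (0.0702, 0.0054, 0.0270)
τ = I·(Δω/dt) + ω₀×(Iω₀) = (-0.1500, 0.0400, -0.1200)

τ = (-0.1500, 0.0400, -0.1200)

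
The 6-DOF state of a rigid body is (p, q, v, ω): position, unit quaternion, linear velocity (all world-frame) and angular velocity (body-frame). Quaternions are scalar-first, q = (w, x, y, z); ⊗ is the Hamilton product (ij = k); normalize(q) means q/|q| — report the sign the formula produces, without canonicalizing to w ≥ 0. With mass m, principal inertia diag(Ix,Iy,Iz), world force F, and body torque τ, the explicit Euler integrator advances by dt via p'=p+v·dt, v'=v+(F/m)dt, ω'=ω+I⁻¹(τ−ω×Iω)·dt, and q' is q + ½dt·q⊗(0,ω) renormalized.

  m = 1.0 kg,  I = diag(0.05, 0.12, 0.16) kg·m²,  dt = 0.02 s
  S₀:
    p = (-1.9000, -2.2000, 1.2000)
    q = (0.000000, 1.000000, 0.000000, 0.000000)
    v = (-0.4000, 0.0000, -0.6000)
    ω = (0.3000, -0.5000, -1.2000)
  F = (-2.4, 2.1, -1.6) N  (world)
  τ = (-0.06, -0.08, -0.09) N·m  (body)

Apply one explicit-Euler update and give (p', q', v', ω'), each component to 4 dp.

p' = p + v·dt = (-1.9080, -2.2000, 1.1880)
new velocity v' = (-0.4480, 0.0420, -0.6320)
gyro term ω×Iω = (0.0240, 0.0396, -0.0105)
(τ − ω×Iω)/I = (-1.6800, -0.9967, -0.4969)
ω + α·dt = (0.2664, -0.5199, -1.2099)
Hamilton product q⊗(0,ω) = (-0.3000000, 0.0000000, 1.2000000, -0.5000000)
q' = normalize(q + ½dt·q⊗(0,ω)) = (-0.0030, 0.9999, 0.0120, -0.0050)

p' = (-1.9080, -2.2000, 1.1880)
q' = (-0.0030, 0.9999, 0.0120, -0.0050)
v' = (-0.4480, 0.0420, -0.6320)
ω' = (0.2664, -0.5199, -1.2099)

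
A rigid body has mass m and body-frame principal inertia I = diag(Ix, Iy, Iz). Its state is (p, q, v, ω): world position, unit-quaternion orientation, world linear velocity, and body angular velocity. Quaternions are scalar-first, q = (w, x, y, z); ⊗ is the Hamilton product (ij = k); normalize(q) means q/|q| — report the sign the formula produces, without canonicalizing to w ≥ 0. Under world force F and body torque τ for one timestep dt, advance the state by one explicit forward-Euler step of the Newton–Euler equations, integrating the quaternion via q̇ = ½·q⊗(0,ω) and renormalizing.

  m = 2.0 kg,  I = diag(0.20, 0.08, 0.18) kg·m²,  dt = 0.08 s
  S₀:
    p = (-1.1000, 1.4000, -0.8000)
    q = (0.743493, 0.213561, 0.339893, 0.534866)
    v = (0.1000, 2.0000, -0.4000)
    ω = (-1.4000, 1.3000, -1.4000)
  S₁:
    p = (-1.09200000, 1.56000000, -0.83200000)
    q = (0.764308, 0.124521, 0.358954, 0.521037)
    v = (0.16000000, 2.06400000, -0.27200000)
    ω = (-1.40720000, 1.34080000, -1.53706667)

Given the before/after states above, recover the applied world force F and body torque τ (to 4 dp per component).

F = (1.5000, 1.6000, 3.2000)
τ = (-0.2000, 0.0800, -0.0900)

rate change Δω = (-0.00720000, 0.04080000, -0.13706667)
gyro term ω₀×Iω₀ = (-0.1820, 0.0392, 0.2184)
τ = I·(Δω/dt) + ω₀×(Iω₀) = (-0.2000, 0.0800, -0.0900)
v₁ − v₀ = (0.06000000, 0.06400000, 0.12800000)
m·(v₁−v₀)/dt = (1.5000, 1.6000, 3.2000)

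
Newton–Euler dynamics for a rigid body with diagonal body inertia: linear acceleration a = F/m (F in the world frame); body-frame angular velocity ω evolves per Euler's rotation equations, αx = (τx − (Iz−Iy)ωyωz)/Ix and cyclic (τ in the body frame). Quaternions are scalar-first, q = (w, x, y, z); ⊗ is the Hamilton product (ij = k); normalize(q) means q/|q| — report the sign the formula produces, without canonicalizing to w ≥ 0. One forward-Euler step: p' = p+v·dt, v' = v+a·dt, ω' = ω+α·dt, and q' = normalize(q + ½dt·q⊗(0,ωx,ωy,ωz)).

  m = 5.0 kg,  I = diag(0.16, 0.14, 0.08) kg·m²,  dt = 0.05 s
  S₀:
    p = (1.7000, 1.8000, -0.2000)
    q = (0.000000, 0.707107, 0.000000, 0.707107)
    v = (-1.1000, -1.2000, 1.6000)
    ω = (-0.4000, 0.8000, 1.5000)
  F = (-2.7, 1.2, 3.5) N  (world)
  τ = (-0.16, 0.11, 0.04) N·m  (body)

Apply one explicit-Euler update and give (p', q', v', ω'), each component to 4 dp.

p' = (1.6450, 1.7400, -0.1200)
q' = (-0.0194, 0.6923, -0.0336, 0.7206)
v' = (-1.1270, -1.1880, 1.6350)
ω' = (-0.4275, 0.8564, 1.5210)

ω×(Iω) gyroscopic = (-0.0720, -0.0480, 0.0064)
(τ − ω×Iω)/I = (-0.5500, 1.1286, 0.4200)
new body rate ω' = (-0.4275, 0.8564, 1.5210)
2q̇ = q⊗(0,ω) = (-0.7778177, -0.5656856, -1.3435033, 0.5656856)
q' = normalize(q + ½dt·q⊗(0,ω)) = (-0.0194, 0.6923, -0.0336, 0.7206)
p' = p + v·dt = (1.6450, 1.7400, -0.1200)
new velocity v' = (-1.1270, -1.1880, 1.6350)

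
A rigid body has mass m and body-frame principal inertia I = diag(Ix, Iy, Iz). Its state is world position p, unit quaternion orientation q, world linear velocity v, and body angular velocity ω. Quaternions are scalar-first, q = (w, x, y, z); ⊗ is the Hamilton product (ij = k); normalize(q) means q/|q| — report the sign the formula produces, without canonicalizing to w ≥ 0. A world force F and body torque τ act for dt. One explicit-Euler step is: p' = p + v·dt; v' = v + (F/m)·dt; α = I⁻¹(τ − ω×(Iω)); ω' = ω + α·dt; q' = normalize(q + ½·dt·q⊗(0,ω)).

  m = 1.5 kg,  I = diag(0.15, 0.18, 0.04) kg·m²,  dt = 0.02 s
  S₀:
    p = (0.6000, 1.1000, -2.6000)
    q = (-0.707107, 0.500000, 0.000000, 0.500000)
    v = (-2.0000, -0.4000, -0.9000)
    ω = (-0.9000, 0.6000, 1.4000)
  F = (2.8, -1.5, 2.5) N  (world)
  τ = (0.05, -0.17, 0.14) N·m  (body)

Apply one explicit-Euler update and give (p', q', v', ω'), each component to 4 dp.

p' = (0.5600, 1.0920, -2.6180)
q' = (-0.7095, 0.5033, -0.0157, 0.4930)
v' = (-1.9627, -0.4200, -0.8667)
ω' = (-0.8777, 0.5965, 1.4781)

precession coupling ω×(Iω) = (-0.1176, -0.1386, -0.0162)
(τ − ω×Iω)/I = (1.1173, -0.1744, 3.9050)
ω + α·dt = (-0.8777, 0.5965, 1.4781)
q⊗(0,ω) = (-0.2500000, 0.3363963, -1.5742642, -0.6899498)
updated quaternion q' = (-0.7095, 0.5033, -0.0157, 0.4930)
a = F/m = (1.8667, -1.0000, 1.6667)
new position p' = (0.5600, 1.0920, -2.6180)
new velocity v' = (-1.9627, -0.4200, -0.8667)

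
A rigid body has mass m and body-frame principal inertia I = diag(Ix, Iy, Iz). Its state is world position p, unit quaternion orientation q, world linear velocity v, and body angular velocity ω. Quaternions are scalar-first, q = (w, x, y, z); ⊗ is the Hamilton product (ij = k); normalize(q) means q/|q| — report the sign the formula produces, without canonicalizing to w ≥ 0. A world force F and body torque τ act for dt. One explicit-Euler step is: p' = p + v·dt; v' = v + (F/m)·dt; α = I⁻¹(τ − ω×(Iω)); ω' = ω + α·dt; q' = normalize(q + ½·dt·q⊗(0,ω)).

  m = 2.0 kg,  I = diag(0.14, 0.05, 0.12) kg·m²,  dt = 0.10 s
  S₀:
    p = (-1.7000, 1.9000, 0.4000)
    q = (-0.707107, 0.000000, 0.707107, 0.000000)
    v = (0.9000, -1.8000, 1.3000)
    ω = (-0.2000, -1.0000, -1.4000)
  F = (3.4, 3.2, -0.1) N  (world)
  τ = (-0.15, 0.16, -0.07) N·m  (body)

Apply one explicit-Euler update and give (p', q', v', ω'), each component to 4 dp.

p' = (-1.6100, 1.7200, 0.5300)
q' = (-0.6692, -0.0423, 0.7397, 0.0564)
v' = (1.0700, -1.6400, 1.2950)
ω' = (-0.3771, -0.6912, -1.4433)

ω×(Iω) gyroscopic = (0.0980, 0.0056, -0.0180)
(τ − ω×Iω)/I = (-1.7714, 3.0880, -0.4333)
ω + α·dt = (-0.3771, -0.6912, -1.4433)
Hamilton product q⊗(0,ω) = (0.7071070, -0.8485284, 0.7071070, 1.1313712)
q + ½dt·q⊗(0,ω), renormalized = (-0.6692, -0.0423, 0.7397, 0.0564)
a = F/m = (1.7000, 1.6000, -0.0500)
p' = p + v·dt = (-1.6100, 1.7200, 0.5300)
v + (F/m)dt = (1.0700, -1.6400, 1.2950)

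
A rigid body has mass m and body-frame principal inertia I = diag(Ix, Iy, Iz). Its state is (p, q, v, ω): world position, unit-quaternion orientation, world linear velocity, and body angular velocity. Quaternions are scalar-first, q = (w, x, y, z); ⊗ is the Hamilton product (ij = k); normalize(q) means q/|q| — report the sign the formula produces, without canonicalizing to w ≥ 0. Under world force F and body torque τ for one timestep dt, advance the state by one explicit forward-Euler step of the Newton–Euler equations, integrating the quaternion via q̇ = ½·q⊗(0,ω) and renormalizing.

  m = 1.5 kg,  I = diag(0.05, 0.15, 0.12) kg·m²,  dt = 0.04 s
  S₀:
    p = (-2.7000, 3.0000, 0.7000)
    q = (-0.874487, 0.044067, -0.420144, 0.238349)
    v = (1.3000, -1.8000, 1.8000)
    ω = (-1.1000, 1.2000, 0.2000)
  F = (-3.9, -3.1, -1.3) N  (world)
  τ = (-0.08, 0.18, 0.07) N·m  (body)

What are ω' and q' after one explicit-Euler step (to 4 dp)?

precession coupling ω×(Iω) = (-0.0072, 0.0154, -0.1320)
angular accel α = (-1.4560, 1.0973, 1.6833)
ω + α·dt = (-1.1582, 1.2439, 0.2673)
q⊗(0,ω) = (0.5049767, 0.5918881, -1.3203817, -0.5841754)
updated quaternion q' = (-0.8639, 0.0559, -0.4463, 0.2265)

ω' = (-1.1582, 1.2439, 0.2673)
q' = (-0.8639, 0.0559, -0.4463, 0.2265)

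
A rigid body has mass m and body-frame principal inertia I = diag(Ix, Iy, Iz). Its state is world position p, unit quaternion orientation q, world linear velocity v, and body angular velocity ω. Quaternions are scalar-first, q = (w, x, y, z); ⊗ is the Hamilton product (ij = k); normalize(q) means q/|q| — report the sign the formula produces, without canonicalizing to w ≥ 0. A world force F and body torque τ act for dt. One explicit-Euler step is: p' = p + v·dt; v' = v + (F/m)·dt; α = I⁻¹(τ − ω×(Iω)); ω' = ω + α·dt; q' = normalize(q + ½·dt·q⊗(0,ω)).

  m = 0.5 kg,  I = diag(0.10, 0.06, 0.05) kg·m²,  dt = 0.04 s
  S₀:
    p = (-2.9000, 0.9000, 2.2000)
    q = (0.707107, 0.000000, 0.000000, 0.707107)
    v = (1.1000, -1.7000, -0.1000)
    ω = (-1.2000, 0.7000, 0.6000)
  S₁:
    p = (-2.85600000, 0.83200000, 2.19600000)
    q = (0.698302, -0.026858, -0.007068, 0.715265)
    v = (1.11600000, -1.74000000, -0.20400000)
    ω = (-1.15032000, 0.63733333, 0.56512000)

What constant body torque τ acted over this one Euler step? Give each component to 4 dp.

ω₁ − ω₀ = (0.04968000, -0.06266667, -0.03488000)
I·α + gyro = (0.1200, -0.1300, -0.0100)

τ = (0.1200, -0.1300, -0.0100)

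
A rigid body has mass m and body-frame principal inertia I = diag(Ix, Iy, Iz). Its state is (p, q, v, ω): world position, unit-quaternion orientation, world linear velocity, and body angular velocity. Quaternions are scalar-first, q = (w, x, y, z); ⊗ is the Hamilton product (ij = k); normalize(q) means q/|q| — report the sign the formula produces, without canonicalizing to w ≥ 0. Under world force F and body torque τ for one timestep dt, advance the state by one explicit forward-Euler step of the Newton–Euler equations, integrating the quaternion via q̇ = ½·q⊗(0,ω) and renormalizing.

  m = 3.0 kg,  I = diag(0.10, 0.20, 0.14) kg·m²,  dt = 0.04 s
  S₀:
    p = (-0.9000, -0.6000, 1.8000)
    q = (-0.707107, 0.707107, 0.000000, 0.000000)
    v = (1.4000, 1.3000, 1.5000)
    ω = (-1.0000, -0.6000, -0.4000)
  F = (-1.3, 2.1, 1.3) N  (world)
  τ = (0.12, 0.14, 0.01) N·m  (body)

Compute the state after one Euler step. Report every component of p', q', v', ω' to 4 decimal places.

new position p' = (-0.8440, -0.5480, 1.8600)
v' = v + a·dt = (1.3827, 1.3280, 1.5173)
ω×(Iω) gyroscopic = (-0.0144, -0.0160, 0.0600)
α = I⁻¹(τ − ω×Iω) = (1.3440, 0.7800, -0.3571)
ω + α·dt = (-0.9462, -0.5688, -0.4143)
2q̇ = q⊗(0,ω) = (0.7071070, 0.7071070, 0.7071070, -0.1414214)
updated quaternion q' = (-0.6928, 0.7210, 0.0141, -0.0028)

p' = (-0.8440, -0.5480, 1.8600)
q' = (-0.6928, 0.7210, 0.0141, -0.0028)
v' = (1.3827, 1.3280, 1.5173)
ω' = (-0.9462, -0.5688, -0.4143)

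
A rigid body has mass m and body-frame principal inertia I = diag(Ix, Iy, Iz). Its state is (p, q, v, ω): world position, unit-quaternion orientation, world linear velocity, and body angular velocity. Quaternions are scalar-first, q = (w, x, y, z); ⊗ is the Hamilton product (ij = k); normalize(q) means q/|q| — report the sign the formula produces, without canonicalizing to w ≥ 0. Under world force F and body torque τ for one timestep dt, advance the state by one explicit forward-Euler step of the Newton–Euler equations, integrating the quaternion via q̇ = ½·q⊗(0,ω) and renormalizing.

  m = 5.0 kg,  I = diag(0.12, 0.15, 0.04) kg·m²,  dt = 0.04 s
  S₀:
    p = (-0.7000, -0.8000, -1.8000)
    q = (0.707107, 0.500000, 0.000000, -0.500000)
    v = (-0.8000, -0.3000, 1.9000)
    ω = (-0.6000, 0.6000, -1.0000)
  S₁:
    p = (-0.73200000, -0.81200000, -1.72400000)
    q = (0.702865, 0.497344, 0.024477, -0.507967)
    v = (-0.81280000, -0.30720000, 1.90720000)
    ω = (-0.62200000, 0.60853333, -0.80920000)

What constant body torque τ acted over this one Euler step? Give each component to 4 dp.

ω₁ − ω₀ = (-0.02200000, 0.00853333, 0.19080000)
τ = I·(Δω/dt) + ω₀×(Iω₀) = (0.0000, 0.0800, 0.1800)

τ = (0.0000, 0.0800, 0.1800)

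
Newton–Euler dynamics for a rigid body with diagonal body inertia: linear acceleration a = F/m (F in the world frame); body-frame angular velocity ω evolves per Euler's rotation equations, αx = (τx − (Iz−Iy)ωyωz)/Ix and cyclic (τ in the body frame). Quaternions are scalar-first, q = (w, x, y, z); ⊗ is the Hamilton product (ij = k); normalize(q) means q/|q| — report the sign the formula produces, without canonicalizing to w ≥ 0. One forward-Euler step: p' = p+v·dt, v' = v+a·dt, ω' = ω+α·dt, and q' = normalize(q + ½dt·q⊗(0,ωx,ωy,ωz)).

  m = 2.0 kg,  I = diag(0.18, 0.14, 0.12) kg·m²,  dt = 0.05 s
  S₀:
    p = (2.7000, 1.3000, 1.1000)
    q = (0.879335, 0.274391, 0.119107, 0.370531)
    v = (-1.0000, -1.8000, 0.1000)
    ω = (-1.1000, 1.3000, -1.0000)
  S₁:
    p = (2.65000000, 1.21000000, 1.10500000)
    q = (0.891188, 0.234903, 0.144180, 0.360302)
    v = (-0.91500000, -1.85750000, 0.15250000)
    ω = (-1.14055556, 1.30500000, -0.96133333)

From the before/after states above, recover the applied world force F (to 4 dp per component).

velocity change Δv = (0.08500000, -0.05750000, 0.05250000)
F = m·Δv/dt = (3.4000, -2.3000, 2.1000)

F = (3.4000, -2.3000, 2.1000)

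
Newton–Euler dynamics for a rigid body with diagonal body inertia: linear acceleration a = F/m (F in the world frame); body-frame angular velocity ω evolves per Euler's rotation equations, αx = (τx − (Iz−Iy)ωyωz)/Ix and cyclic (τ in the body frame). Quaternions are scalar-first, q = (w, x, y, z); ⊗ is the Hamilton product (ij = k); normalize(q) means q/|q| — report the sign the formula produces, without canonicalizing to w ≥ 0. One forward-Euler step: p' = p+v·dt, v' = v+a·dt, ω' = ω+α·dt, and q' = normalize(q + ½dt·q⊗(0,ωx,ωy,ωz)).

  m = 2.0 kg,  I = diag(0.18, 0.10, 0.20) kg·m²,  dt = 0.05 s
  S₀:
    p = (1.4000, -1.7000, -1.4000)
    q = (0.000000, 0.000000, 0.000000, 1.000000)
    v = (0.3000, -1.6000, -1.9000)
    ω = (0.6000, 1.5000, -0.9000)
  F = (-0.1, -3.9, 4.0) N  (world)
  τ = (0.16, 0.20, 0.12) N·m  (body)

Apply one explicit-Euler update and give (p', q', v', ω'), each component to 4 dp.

gyro term ω×Iω = (-0.1350, 0.0108, -0.0720)
α = I⁻¹(τ − ω×Iω) = (1.6389, 1.8920, 0.9600)
new body rate ω' = (0.6819, 1.5946, -0.8520)
Hamilton product q⊗(0,ω) = (0.9000000, -1.5000000, 0.6000000, 0.0000000)
q' = normalize(q + ½dt·q⊗(0,ω)) = (0.0225, -0.0375, 0.0150, 0.9989)
linear accel F/m = (-0.0500, -1.9500, 2.0000)
p' = p + v·dt = (1.4150, -1.7800, -1.4950)
v' = v + a·dt = (0.2975, -1.6975, -1.8000)

p' = (1.4150, -1.7800, -1.4950)
q' = (0.0225, -0.0375, 0.0150, 0.9989)
v' = (0.2975, -1.6975, -1.8000)
ω' = (0.6819, 1.5946, -0.8520)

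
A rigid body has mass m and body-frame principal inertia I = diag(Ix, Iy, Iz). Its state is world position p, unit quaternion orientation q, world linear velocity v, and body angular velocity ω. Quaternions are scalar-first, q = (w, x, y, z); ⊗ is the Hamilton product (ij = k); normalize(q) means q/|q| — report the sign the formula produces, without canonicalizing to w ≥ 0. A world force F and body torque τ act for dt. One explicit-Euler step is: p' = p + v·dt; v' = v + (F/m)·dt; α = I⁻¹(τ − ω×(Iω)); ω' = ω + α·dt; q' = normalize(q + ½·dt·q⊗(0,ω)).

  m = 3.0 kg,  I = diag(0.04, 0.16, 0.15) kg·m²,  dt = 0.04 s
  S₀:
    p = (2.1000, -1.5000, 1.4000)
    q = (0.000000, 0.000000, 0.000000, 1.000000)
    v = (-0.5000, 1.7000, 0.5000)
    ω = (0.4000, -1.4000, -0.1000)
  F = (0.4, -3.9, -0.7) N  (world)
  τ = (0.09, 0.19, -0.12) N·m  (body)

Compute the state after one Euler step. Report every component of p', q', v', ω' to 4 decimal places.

p' = (2.0800, -1.4320, 1.4200)
q' = (0.0020, 0.0280, 0.0080, 0.9996)
v' = (-0.4947, 1.6480, 0.4907)
ω' = (0.4914, -1.3536, -0.1141)

a = (0.1333, -1.3000, -0.2333)
new position p' = (2.0800, -1.4320, 1.4200)
v + (F/m)dt = (-0.4947, 1.6480, 0.4907)
(τ − ω×Iω)/I = (2.2850, 1.1600, -0.3520)
ω' = ω + α·dt = (0.4914, -1.3536, -0.1141)
q⊗(0,ω) = (0.1000000, 1.4000000, 0.4000000, 0.0000000)
q + ½dt·q⊗(0,ω), renormalized = (0.0020, 0.0280, 0.0080, 0.9996)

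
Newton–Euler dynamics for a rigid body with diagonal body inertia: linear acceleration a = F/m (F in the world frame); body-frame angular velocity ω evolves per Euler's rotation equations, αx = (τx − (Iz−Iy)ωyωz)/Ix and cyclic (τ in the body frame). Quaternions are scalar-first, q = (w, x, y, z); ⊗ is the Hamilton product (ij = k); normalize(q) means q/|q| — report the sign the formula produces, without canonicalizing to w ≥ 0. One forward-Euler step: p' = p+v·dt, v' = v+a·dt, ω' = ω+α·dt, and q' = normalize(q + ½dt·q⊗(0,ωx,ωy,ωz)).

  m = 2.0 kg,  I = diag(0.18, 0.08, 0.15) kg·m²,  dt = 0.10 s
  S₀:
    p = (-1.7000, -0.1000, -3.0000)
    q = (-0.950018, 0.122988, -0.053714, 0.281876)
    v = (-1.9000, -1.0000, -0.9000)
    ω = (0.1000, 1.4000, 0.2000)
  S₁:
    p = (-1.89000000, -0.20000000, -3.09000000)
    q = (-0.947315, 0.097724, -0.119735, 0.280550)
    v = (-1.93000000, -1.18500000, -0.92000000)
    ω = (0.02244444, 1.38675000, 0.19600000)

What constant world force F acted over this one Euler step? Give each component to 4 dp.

Δv = v₁−v₀ = (-0.03000000, -0.18500000, -0.02000000)
m·(v₁−v₀)/dt = (-0.6000, -3.7000, -0.4000)

F = (-0.6000, -3.7000, -0.4000)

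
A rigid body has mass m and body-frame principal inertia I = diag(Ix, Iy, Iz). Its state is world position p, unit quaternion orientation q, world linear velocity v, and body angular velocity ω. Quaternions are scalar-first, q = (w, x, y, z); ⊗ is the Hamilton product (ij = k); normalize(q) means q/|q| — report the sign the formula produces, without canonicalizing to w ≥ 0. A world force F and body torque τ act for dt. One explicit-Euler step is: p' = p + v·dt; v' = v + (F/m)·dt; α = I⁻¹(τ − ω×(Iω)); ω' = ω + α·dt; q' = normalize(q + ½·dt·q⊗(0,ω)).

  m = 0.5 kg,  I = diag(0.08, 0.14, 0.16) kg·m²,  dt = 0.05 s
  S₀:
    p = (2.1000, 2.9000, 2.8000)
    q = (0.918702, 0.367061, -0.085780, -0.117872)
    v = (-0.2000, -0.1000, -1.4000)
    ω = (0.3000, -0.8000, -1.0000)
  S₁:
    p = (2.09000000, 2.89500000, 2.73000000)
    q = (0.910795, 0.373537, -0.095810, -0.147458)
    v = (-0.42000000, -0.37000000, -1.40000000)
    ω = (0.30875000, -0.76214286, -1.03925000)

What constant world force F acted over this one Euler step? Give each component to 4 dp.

v₁ − v₀ = (-0.22000000, -0.27000000, 0.00000000)
applied force F = (-2.2000, -2.7000, 0.0000)

F = (-2.2000, -2.7000, 0.0000)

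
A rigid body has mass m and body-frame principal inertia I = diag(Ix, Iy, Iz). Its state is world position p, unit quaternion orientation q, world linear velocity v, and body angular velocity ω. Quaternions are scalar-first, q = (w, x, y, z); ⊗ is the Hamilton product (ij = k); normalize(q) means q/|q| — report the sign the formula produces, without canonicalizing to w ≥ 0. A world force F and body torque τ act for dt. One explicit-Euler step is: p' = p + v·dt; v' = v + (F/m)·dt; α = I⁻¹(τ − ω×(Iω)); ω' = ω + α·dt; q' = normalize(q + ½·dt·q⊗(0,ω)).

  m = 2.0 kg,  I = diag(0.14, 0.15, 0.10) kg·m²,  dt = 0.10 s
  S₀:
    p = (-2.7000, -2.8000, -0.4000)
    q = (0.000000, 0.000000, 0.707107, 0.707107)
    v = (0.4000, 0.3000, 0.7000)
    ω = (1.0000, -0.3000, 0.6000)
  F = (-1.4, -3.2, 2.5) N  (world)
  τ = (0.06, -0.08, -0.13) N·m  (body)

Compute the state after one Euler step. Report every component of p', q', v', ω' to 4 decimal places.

a = F/m = (-0.7000, -1.6000, 1.2500)
p + v·dt = (-2.6600, -2.7700, -0.3300)
v' = v + a·dt = (0.3300, 0.1400, 0.8250)
ω×(Iω) gyroscopic = (0.0090, 0.0240, -0.0030)
α = I⁻¹(τ − ω×Iω) = (0.3643, -0.6933, -1.2700)
new body rate ω' = (1.0364, -0.3693, 0.4730)
2q̇ = q⊗(0,ω) = (-0.2121321, 0.6363963, 0.7071070, -0.7071070)
q + ½dt·q⊗(0,ω), renormalized = (-0.0106, 0.0318, 0.7411, 0.6705)

p' = (-2.6600, -2.7700, -0.3300)
q' = (-0.0106, 0.0318, 0.7411, 0.6705)
v' = (0.3300, 0.1400, 0.8250)
ω' = (1.0364, -0.3693, 0.4730)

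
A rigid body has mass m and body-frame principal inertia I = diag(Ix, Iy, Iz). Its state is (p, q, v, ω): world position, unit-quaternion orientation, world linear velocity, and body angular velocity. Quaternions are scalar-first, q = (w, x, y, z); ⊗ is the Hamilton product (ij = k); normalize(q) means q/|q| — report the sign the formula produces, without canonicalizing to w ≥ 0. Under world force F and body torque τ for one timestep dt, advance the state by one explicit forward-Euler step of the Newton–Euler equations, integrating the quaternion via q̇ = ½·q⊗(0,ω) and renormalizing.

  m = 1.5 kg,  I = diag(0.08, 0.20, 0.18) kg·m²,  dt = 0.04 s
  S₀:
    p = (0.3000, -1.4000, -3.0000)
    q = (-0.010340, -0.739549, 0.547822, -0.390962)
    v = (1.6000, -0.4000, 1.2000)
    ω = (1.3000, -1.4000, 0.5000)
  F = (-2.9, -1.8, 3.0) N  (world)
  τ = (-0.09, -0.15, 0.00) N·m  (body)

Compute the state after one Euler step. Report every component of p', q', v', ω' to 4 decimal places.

p' = (0.3640, -1.4160, -2.9520)
q' = (0.0281, -0.7447, 0.5449, -0.3843)
v' = (1.5227, -0.4480, 1.2800)
ω' = (1.2480, -1.4170, 0.5485)

a = (-1.9333, -1.2000, 2.0000)
p + v·dt = (0.3640, -1.4160, -2.9520)
v' = v + a·dt = (1.5227, -0.4480, 1.2800)
gyro term ω×Iω = (0.0140, -0.0650, -0.2184)
(τ − ω×Iω)/I = (-1.3000, -0.4250, 1.2133)
ω' = ω + α·dt = (1.2480, -1.4170, 0.5485)
Hamilton product q⊗(0,ω) = (1.9238455, -0.2868778, -0.1240001, 0.3180300)
q' = normalize(q + ½dt·q⊗(0,ω)) = (0.0281, -0.7447, 0.5449, -0.3843)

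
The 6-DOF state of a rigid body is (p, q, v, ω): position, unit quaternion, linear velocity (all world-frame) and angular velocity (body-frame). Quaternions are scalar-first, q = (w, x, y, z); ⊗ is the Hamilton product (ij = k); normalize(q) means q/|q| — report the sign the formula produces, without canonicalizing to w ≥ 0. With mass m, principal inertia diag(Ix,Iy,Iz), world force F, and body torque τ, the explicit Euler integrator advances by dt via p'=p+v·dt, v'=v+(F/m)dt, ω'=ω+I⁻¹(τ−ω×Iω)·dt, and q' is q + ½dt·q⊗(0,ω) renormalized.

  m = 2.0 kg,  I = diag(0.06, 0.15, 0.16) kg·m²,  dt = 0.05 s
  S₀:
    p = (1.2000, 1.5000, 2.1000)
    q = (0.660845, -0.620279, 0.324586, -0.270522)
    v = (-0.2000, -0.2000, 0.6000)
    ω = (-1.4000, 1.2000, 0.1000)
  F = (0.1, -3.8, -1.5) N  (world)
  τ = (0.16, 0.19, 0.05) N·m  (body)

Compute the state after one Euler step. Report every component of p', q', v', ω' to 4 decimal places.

p' = (1.1900, 1.4900, 2.1300)
q' = (0.6294, -0.6338, 0.3551, -0.2758)
v' = (-0.1975, -0.2950, 0.5625)
ω' = (-1.2677, 1.2587, 0.1629)

(τ − ω×Iω)/I = (2.6467, 1.1733, 1.2575)
new body rate ω' = (-1.2677, 1.2587, 0.1629)
2q̇ = q⊗(0,ω) = (-1.2308416, -0.5680980, 1.2337727, -0.2238299)
q + ½dt·q⊗(0,ω), renormalized = (0.6294, -0.6338, 0.3551, -0.2758)
new position p' = (1.1900, 1.4900, 2.1300)
v' = v + a·dt = (-0.1975, -0.2950, 0.5625)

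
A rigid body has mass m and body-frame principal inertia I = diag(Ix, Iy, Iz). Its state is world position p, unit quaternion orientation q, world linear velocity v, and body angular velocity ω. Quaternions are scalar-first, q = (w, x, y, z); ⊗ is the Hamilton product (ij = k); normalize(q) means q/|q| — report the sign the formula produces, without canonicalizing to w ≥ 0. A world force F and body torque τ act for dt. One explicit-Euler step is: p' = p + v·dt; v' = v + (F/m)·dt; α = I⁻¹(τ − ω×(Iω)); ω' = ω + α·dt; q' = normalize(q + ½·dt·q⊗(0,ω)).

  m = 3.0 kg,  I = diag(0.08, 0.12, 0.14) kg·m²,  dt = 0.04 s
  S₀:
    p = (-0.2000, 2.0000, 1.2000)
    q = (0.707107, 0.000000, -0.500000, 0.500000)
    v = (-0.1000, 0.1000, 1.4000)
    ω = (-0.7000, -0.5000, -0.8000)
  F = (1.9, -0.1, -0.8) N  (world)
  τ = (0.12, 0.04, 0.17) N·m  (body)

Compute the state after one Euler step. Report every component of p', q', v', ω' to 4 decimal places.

ω×(Iω) gyroscopic = (0.0080, -0.0336, 0.0140)
(τ − ω×Iω)/I = (1.4000, 0.6133, 1.1143)
new body rate ω' = (-0.6440, -0.4755, -0.7554)
Hamilton product q⊗(0,ω) = (0.1500000, 0.1550251, -0.7035535, -0.9156856)
updated quaternion q' = (0.7099, 0.0031, -0.5139, 0.4816)
p + v·dt = (-0.2040, 2.0040, 1.2560)
v' = v + a·dt = (-0.0747, 0.0987, 1.3893)

p' = (-0.2040, 2.0040, 1.2560)
q' = (0.7099, 0.0031, -0.5139, 0.4816)
v' = (-0.0747, 0.0987, 1.3893)
ω' = (-0.6440, -0.4755, -0.7554)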